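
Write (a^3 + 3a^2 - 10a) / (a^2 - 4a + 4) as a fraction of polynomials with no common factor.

(a^2 + 5a)/(a - 2)

Euclidean algorithm in ℚ[a]:
  a^3 + 3a^2 - 10a = (a + 7)(a^2 - 4a + 4) + (14a - 28)
  a^2 - 4a + 4 = ((1/14)a - 1/7)(14a - 28) + (0)
Last nonzero remainder: 14a - 28. Dividing through by 14 gives the monic gcd a - 2.
Cancel a - 2 from numerator and denominator to get the reduced form.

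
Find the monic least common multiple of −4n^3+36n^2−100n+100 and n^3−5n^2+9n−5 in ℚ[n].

n^4−10n^3+34n^2−50n+25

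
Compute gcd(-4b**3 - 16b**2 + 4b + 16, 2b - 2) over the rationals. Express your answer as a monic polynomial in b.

b - 1

Repeated division with remainder:
  -4b**3 - 16b**2 + 4b + 16 = (-2b**2 - 10b - 8)(2b - 2) + (0)
Last nonzero remainder: 2b - 2. Dividing through by 2 gives the monic gcd b - 1.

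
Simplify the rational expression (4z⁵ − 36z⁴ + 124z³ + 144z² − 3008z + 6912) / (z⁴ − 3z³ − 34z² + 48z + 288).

Apply the Euclidean algorithm:
  4z⁵ − 36z⁴ + 124z³ + 144z² − 3008z + 6912 = (4z − 24)(z⁴ − 3z³ − 34z² + 48z + 288) + (188z³ − 864z² − 3008z + 13824)
  z⁴ − 3z³ − 34z² + 48z + 288 = ((1/188)z + 75/8836)(188z³ − 864z² − 3008z + 13824) + (−(23562/2209)z² + 376992/2209)
  188z³ − 864z² − 3008z + 13824 = (−(207646/11781)z + 106032/1309)(−(23562/2209)z² + 376992/2209) + (0)
Last nonzero remainder: −(23562/2209)z² + 376992/2209. Dividing through by −23562/2209 gives the monic gcd z² − 16.
Cancel z² − 16 from numerator and denominator to get the reduced form.

(4z³ − 36z² + 188z − 432)/(z² − 3z − 18)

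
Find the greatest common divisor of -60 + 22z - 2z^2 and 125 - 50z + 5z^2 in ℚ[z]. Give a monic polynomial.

By polynomial division,
  -2z^2 + 22z - 60 = (-2/5)(5z^2 - 50z + 125) + (2z - 10)
  5z^2 - 50z + 125 = ((5/2)z - 25/2)(2z - 10) + (0)
Last nonzero remainder: 2z - 10. Dividing through by 2 gives the monic gcd z - 5.

-5 + z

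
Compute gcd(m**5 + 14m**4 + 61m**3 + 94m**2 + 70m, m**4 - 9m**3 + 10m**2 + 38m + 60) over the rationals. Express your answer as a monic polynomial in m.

m**2 + 2m + 2

Euclidean algorithm in ℚ[m]:
  m**5 + 14m**4 + 61m**3 + 94m**2 + 70m = (m + 23)(m**4 - 9m**3 + 10m**2 + 38m + 60) + (258m**3 - 174m**2 - 864m - 1380)
  m**4 - 9m**3 + 10m**2 + 38m + 60 = ((1/258)m - 179/5547)(258m**3 - 174m**2 - 864m - 1380) + ((14300/1849)m**2 + (28600/1849)m + 28600/1849)
  258m**3 - 174m**2 - 864m - 1380 = ((238521/7150)m - 127581/1430)((14300/1849)m**2 + (28600/1849)m + 28600/1849) + (0)
Last nonzero remainder: (14300/1849)m**2 + (28600/1849)m + 28600/1849. Dividing through by 14300/1849 gives the monic gcd m**2 + 2m + 2.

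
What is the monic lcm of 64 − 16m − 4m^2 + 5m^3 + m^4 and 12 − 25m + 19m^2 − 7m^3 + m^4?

Euclidean algorithm in ℚ[m]:
  m^4 + 5m^3 − 4m^2 − 16m + 64 = (m^4 − 7m^3 + 19m^2 − 25m + 12) + (12m^3 − 23m^2 + 9m + 52)
  m^4 − 7m^3 + 19m^2 − 25m + 12 = ((1/12)m − 61/144)(12m^3 − 23m^2 + 9m + 52) + ((1225/144)m^2 − (1225/48)m + 1225/36)
  12m^3 − 23m^2 + 9m + 52 = ((1728/1225)m + 1872/1225)((1225/144)m^2 − (1225/48)m + 1225/36) + (0)
Last nonzero remainder: (1225/144)m^2 − (1225/48)m + 1225/36. Dividing through by 1225/144 gives the monic gcd m^2 − 3m + 4.
Then lcm(f, g) = f·g / gcd(f, g); expanding and making the result monic gives the answer.

192 − 304m + 116m^2 + 15m^3 − 21m^4 + m^5 + m^6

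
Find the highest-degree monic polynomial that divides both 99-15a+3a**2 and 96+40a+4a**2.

1

Euclidean algorithm in ℚ[a]:
  3a**2-15a+99 = (3/4)(4a**2+40a+96) + (-45a+27)
  4a**2+40a+96 = (-(4/45)a-212/225)(-45a+27) + (3036/25)
  -45a+27 = (-(375/1012)a+225/1012)(3036/25) + (0)
The last nonzero remainder is the constant 3036/25, so the polynomials are coprime and gcd = 1.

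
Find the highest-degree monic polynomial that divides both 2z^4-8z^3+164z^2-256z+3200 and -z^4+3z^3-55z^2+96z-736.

By polynomial division,
  2z^4-8z^3+164z^2-256z+3200 = (-2)(-z^4+3z^3-55z^2+96z-736) + (-2z^3+54z^2-64z+1728)
  -z^4+3z^3-55z^2+96z-736 = ((1/2)z+12)(-2z^3+54z^2-64z+1728) + (-671z^2-21472)
  -2z^3+54z^2-64z+1728 = ((2/671)z-54/671)(-671z^2-21472) + (0)
Last nonzero remainder: -671z^2-21472. Dividing through by -671 gives the monic gcd z^2+32.

z^2+32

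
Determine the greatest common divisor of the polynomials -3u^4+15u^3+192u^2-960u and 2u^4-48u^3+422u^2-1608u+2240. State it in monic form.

u^2-13u+40

Euclidean algorithm in ℚ[u]:
  -3u^4+15u^3+192u^2-960u = (-3/2)(2u^4-48u^3+422u^2-1608u+2240) + (-57u^3+825u^2-3372u+3360)
  2u^4-48u^3+422u^2-1608u+2240 = (-(2/57)u+362/1083)(-57u^3+825u^2-3372u+3360) + ((10080/361)u^2-(131040/361)u+403200/361)
  -57u^3+825u^2-3372u+3360 = (-(6859/3360)u+361/120)((10080/361)u^2-(131040/361)u+403200/361) + (0)
Last nonzero remainder: (10080/361)u^2-(131040/361)u+403200/361. Dividing through by 10080/361 gives the monic gcd u^2-13u+40.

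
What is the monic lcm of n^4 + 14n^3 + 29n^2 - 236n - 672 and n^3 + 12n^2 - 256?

n^5 + 22n^4 + 141n^3 - 4n^2 - 2560n - 5376

Apply the Euclidean algorithm:
  n^4 + 14n^3 + 29n^2 - 236n - 672 = (n + 2)(n^3 + 12n^2 - 256) + (5n^2 + 20n - 160)
  n^3 + 12n^2 - 256 = ((1/5)n + 8/5)(5n^2 + 20n - 160) + (0)
Last nonzero remainder: 5n^2 + 20n - 160. Dividing through by 5 gives the monic gcd n^2 + 4n - 32.
Then lcm(f, g) = f·g / gcd(f, g); expanding and making the result monic gives the answer.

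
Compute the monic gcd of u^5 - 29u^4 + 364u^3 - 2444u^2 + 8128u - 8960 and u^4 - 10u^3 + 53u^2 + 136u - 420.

u^3 - 13u^2 + 92u - 140

By polynomial division,
  u^5 - 29u^4 + 364u^3 - 2444u^2 + 8128u - 8960 = (u - 19)(u^4 - 10u^3 + 53u^2 + 136u - 420) + (121u^3 - 1573u^2 + 11132u - 16940)
  u^4 - 10u^3 + 53u^2 + 136u - 420 = ((1/121)u + 3/121)(121u^3 - 1573u^2 + 11132u - 16940) + (0)
Last nonzero remainder: 121u^3 - 1573u^2 + 11132u - 16940. Dividing through by 121 gives the monic gcd u^3 - 13u^2 + 92u - 140.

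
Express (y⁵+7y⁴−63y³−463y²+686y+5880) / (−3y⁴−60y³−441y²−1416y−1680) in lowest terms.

(−y³+5y²+38y−168)/(3y²+24y+48)

Repeated division with remainder:
  y⁵+7y⁴−63y³−463y²+686y+5880 = (−(1/3)y+13/3)(−3y⁴−60y³−441y²−1416y−1680) + (50y³+976y²+6262y+13160)
  −3y⁴−60y³−441y²−1416y−1680 = (−(3/50)y−18/625)(50y³+976y²+6262y+13160) + (−(23232/625)y²−(278784/625)y−162624/125)
  50y³+976y²+6262y+13160 = (−(15625/11616)y−29375/2904)(−(23232/625)y²−(278784/625)y−162624/125) + (0)
Last nonzero remainder: −(23232/625)y²−(278784/625)y−162624/125. Dividing through by −23232/625 gives the monic gcd y²+12y+35.
Cancel y²+12y+35 from numerator and denominator to get the reduced form.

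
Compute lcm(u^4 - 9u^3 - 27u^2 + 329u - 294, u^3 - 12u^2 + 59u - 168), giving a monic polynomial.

By polynomial division,
  u^4 - 9u^3 - 27u^2 + 329u - 294 = (u + 3)(u^3 - 12u^2 + 59u - 168) + (-50u^2 + 320u + 210)
  u^3 - 12u^2 + 59u - 168 = (-(1/50)u + 14/125)(-50u^2 + 320u + 210) + ((684/25)u - 4788/25)
  -50u^2 + 320u + 210 = (-(625/342)u - 125/114)((684/25)u - 4788/25) + (0)
Last nonzero remainder: (684/25)u - 4788/25. Dividing through by 684/25 gives the monic gcd u - 7.
Then lcm(f, g) = f·g / gcd(f, g); expanding and making the result monic gives the answer.

u^6 - 14u^5 + 42u^4 + 248u^3 - 2587u^2 + 9366u - 7056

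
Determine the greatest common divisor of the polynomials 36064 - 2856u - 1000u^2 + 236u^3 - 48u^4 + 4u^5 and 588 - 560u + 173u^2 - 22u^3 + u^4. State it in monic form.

Repeated division with remainder:
  4u^5 - 48u^4 + 236u^3 - 1000u^2 - 2856u + 36064 = (4u + 40)(u^4 - 22u^3 + 173u^2 - 560u + 588) + (424u^3 - 5680u^2 + 17192u + 12544)
  u^4 - 22u^3 + 173u^2 - 560u + 588 = ((1/424)u - 57/2809)(424u^3 - 5680u^2 + 17192u + 12544) + ((48300/2809)u^2 - (676200/2809)u + 2366700/2809)
  424u^3 - 5680u^2 + 17192u + 12544 = ((297754/12075)u + 179776/12075)((48300/2809)u^2 - (676200/2809)u + 2366700/2809) + (0)
Last nonzero remainder: (48300/2809)u^2 - (676200/2809)u + 2366700/2809. Dividing through by 48300/2809 gives the monic gcd u^2 - 14u + 49.

49 - 14u + u^2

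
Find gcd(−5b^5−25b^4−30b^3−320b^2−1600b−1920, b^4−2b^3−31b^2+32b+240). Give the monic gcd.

Repeated division with remainder:
  −5b^5−25b^4−30b^3−320b^2−1600b−1920 = (−5b−35)(b^4−2b^3−31b^2+32b+240) + (−255b^3−1245b^2+720b+6480)
  b^4−2b^3−31b^2+32b+240 = (−(1/255)b+39/1445)(−255b^3−1245b^2+720b+6480) + ((1568/289)b^2+(10976/289)b+18816/289)
  −255b^3−1245b^2+720b+6480 = (−(73695/1568)b+39015/392)((1568/289)b^2+(10976/289)b+18816/289) + (0)
Last nonzero remainder: (1568/289)b^2+(10976/289)b+18816/289. Dividing through by 1568/289 gives the monic gcd b^2+7b+12.

b^2+7b+12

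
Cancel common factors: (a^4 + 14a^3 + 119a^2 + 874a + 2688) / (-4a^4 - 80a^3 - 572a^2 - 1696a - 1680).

(-a^2 - a - 64)/(4a^2 + 28a + 40)

Apply the Euclidean algorithm:
  a^4 + 14a^3 + 119a^2 + 874a + 2688 = (-1/4)(-4a^4 - 80a^3 - 572a^2 - 1696a - 1680) + (-6a^3 - 24a^2 + 450a + 2268)
  -4a^4 - 80a^3 - 572a^2 - 1696a - 1680 = ((2/3)a + 32/3)(-6a^3 - 24a^2 + 450a + 2268) + (-616a^2 - 8008a - 25872)
  -6a^3 - 24a^2 + 450a + 2268 = ((3/308)a - 27/308)(-616a^2 - 8008a - 25872) + (0)
Last nonzero remainder: -616a^2 - 8008a - 25872. Dividing through by -616 gives the monic gcd a^2 + 13a + 42.
Cancel a^2 + 13a + 42 from numerator and denominator to get the reduced form.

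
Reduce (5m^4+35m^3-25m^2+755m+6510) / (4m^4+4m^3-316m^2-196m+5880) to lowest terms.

By polynomial division,
  5m^4+35m^3-25m^2+755m+6510 = (5/4)(4m^4+4m^3-316m^2-196m+5880) + (30m^3+370m^2+1000m-840)
  4m^4+4m^3-316m^2-196m+5880 = ((2/15)m-68/45)(30m^3+370m^2+1000m-840) + ((988/9)m^2+(12844/9)m+13832/3)
  30m^3+370m^2+1000m-840 = ((135/494)m-45/247)((988/9)m^2+(12844/9)m+13832/3) + (0)
Last nonzero remainder: (988/9)m^2+(12844/9)m+13832/3. Dividing through by 988/9 gives the monic gcd m^2+13m+42.
Cancel m^2+13m+42 from numerator and denominator to get the reduced form.

(5m^2-30m+155)/(4m^2-48m+140)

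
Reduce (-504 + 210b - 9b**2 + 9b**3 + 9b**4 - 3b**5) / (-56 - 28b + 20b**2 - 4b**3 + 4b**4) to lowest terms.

(36 + 3b - 3b**2)/(4 + 4b)

Apply the Euclidean algorithm:
  -3b**5 + 9b**4 + 9b**3 - 9b**2 + 210b - 504 = (-(3/4)b + 3/2)(4b**4 - 4b**3 + 20b**2 - 28b - 56) + (30b**3 - 60b**2 + 210b - 420)
  4b**4 - 4b**3 + 20b**2 - 28b - 56 = ((2/15)b + 2/15)(30b**3 - 60b**2 + 210b - 420) + (0)
Last nonzero remainder: 30b**3 - 60b**2 + 210b - 420. Dividing through by 30 gives the monic gcd b**3 - 2b**2 + 7b - 14.
Cancel b**3 - 2b**2 + 7b - 14 from numerator and denominator to get the reduced form.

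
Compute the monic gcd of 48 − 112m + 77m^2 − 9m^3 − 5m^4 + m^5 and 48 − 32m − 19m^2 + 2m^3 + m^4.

By polynomial division,
  m^5 − 5m^4 − 9m^3 + 77m^2 − 112m + 48 = (m − 7)(m^4 + 2m^3 − 19m^2 − 32m + 48) + (24m^3 − 24m^2 − 384m + 384)
  m^4 + 2m^3 − 19m^2 − 32m + 48 = ((1/24)m + 1/8)(24m^3 − 24m^2 − 384m + 384) + (0)
Last nonzero remainder: 24m^3 − 24m^2 − 384m + 384. Dividing through by 24 gives the monic gcd m^3 − m^2 − 16m + 16.

16 − 16m − m^2 + m^3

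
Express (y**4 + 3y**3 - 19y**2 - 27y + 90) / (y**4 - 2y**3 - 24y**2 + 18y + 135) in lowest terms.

Repeated division with remainder:
  y**4 + 3y**3 - 19y**2 - 27y + 90 = (y**4 - 2y**3 - 24y**2 + 18y + 135) + (5y**3 + 5y**2 - 45y - 45)
  y**4 - 2y**3 - 24y**2 + 18y + 135 = ((1/5)y - 3/5)(5y**3 + 5y**2 - 45y - 45) + (-12y**2 + 108)
  5y**3 + 5y**2 - 45y - 45 = (-(5/12)y - 5/12)(-12y**2 + 108) + (0)
Last nonzero remainder: -12y**2 + 108. Dividing through by -12 gives the monic gcd y**2 - 9.
Cancel y**2 - 9 from numerator and denominator to get the reduced form.

(y**2 + 3y - 10)/(y**2 - 2y - 15)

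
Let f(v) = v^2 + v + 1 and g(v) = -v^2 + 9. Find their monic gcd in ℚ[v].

1

By polynomial division,
  v^2 + v + 1 = (-1)(-v^2 + 9) + (v + 10)
  -v^2 + 9 = (-v + 10)(v + 10) + (-91)
  v + 10 = (-(1/91)v - 10/91)(-91) + (0)
The last nonzero remainder is the constant -91, so the polynomials are coprime and gcd = 1.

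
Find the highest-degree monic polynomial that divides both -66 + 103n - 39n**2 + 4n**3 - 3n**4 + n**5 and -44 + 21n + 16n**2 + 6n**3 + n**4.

-11 + 8n + 2n**2 + n**3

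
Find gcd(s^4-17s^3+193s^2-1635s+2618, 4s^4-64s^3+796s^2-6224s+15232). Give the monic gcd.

Apply the Euclidean algorithm:
  s^4-17s^3+193s^2-1635s+2618 = (1/4)(4s^4-64s^3+796s^2-6224s+15232) + (-s^3-6s^2-79s-1190)
  4s^4-64s^3+796s^2-6224s+15232 = (-4s+88)(-s^3-6s^2-79s-1190) + (1008s^2-4032s+119952)
  -s^3-6s^2-79s-1190 = (-(1/1008)s-5/504)(1008s^2-4032s+119952) + (0)
Last nonzero remainder: 1008s^2-4032s+119952. Dividing through by 1008 gives the monic gcd s^2-4s+119.

s^2-4s+119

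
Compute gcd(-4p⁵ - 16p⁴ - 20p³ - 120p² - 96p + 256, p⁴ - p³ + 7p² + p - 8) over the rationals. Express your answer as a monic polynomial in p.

Apply the Euclidean algorithm:
  -4p⁵ - 16p⁴ - 20p³ - 120p² - 96p + 256 = (-4p - 20)(p⁴ - p³ + 7p² + p - 8) + (-12p³ + 24p² - 108p + 96)
  p⁴ - p³ + 7p² + p - 8 = (-(1/12)p - 1/12)(-12p³ + 24p² - 108p + 96) + (0)
Last nonzero remainder: -12p³ + 24p² - 108p + 96. Dividing through by -12 gives the monic gcd p³ - 2p² + 9p - 8.

p³ - 2p² + 9p - 8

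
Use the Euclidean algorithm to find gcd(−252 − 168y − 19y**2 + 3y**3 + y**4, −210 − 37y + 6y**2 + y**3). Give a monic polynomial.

−6 + y

By polynomial division,
  y**4 + 3y**3 − 19y**2 − 168y − 252 = (y − 3)(y**3 + 6y**2 − 37y − 210) + (36y**2 − 69y − 882)
  y**3 + 6y**2 − 37y − 210 = ((1/36)y + 95/432)(36y**2 − 69y − 882) + ((385/144)y − 385/24)
  36y**2 − 69y − 882 = ((5184/385)y + 3024/55)((385/144)y − 385/24) + (0)
Last nonzero remainder: (385/144)y − 385/24. Dividing through by 385/144 gives the monic gcd y − 6.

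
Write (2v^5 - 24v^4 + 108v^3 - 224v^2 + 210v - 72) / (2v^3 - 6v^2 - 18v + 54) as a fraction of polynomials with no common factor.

Euclidean algorithm in ℚ[v]:
  2v^5 - 24v^4 + 108v^3 - 224v^2 + 210v - 72 = (v^2 - 9v + 36)(2v^3 - 6v^2 - 18v + 54) + (-224v^2 + 1344v - 2016)
  2v^3 - 6v^2 - 18v + 54 = (-(1/112)v - 3/112)(-224v^2 + 1344v - 2016) + (0)
Last nonzero remainder: -224v^2 + 1344v - 2016. Dividing through by -224 gives the monic gcd v^2 - 6v + 9.
Cancel v^2 - 6v + 9 from numerator and denominator to get the reduced form.

(v^3 - 6v^2 + 9v - 4)/(v + 3)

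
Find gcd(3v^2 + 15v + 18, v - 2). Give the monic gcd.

1

Apply the Euclidean algorithm:
  3v^2 + 15v + 18 = (3v + 21)(v - 2) + (60)
  v - 2 = ((1/60)v - 1/30)(60) + (0)
The last nonzero remainder is the constant 60, so the polynomials are coprime and gcd = 1.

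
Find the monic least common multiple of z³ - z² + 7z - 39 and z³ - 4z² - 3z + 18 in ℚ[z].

z⁵ - 2z⁴ + 2z³ - 40z² - 3z + 234

Repeated division with remainder:
  z³ - z² + 7z - 39 = (z³ - 4z² - 3z + 18) + (3z² + 10z - 57)
  z³ - 4z² - 3z + 18 = ((1/3)z - 22/9)(3z² + 10z - 57) + ((364/9)z - 364/3)
  3z² + 10z - 57 = ((27/364)z + 171/364)((364/9)z - 364/3) + (0)
Last nonzero remainder: (364/9)z - 364/3. Dividing through by 364/9 gives the monic gcd z - 3.
Then lcm(f, g) = f·g / gcd(f, g); expanding and making the result monic gives the answer.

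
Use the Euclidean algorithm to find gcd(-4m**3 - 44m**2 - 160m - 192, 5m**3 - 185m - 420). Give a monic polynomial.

m**2 + 7m + 12

Apply the Euclidean algorithm:
  -4m**3 - 44m**2 - 160m - 192 = (-4/5)(5m**3 - 185m - 420) + (-44m**2 - 308m - 528)
  5m**3 - 185m - 420 = (-(5/44)m + 35/44)(-44m**2 - 308m - 528) + (0)
Last nonzero remainder: -44m**2 - 308m - 528. Dividing through by -44 gives the monic gcd m**2 + 7m + 12.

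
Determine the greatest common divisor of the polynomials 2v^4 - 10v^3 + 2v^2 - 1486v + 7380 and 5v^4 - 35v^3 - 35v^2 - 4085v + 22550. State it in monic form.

v^3 + 4v^2 + 37v - 410

By polynomial division,
  2v^4 - 10v^3 + 2v^2 - 1486v + 7380 = (2/5)(5v^4 - 35v^3 - 35v^2 - 4085v + 22550) + (4v^3 + 16v^2 + 148v - 1640)
  5v^4 - 35v^3 - 35v^2 - 4085v + 22550 = ((5/4)v - 55/4)(4v^3 + 16v^2 + 148v - 1640) + (0)
Last nonzero remainder: 4v^3 + 16v^2 + 148v - 1640. Dividing through by 4 gives the monic gcd v^3 + 4v^2 + 37v - 410.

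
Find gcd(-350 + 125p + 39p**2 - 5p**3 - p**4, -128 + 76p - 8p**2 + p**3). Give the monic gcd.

Euclidean algorithm in ℚ[p]:
  -p**4 - 5p**3 + 39p**2 + 125p - 350 = (-p - 13)(p**3 - 8p**2 + 76p - 128) + (11p**2 + 985p - 2014)
  p**3 - 8p**2 + 76p - 128 = ((1/11)p - 1073/121)(11p**2 + 985p - 2014) + ((1088255/121)p - 2176510/121)
  11p**2 + 985p - 2014 = ((1331/1088255)p + 121847/1088255)((1088255/121)p - 2176510/121) + (0)
Last nonzero remainder: (1088255/121)p - 2176510/121. Dividing through by 1088255/121 gives the monic gcd p - 2.

-2 + p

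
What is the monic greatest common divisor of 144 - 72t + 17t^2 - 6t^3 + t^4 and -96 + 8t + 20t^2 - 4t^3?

Euclidean algorithm in ℚ[t]:
  t^4 - 6t^3 + 17t^2 - 72t + 144 = (-(1/4)t + 1/4)(-4t^3 + 20t^2 + 8t - 96) + (14t^2 - 98t + 168)
  -4t^3 + 20t^2 + 8t - 96 = (-(2/7)t - 4/7)(14t^2 - 98t + 168) + (0)
Last nonzero remainder: 14t^2 - 98t + 168. Dividing through by 14 gives the monic gcd t^2 - 7t + 12.

12 - 7t + t^2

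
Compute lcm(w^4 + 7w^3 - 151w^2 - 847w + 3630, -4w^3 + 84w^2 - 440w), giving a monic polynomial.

Repeated division with remainder:
  w^4 + 7w^3 - 151w^2 - 847w + 3630 = (-(1/4)w - 7)(-4w^3 + 84w^2 - 440w) + (327w^2 - 3927w + 3630)
  -4w^3 + 84w^2 - 440w = (-(4/327)w + 3920/35643)(327w^2 - 3927w + 3630) + ((431200/11881)w - 4743200/11881)
  327w^2 - 3927w + 3630 = ((3885087/431200)w - 35643/3920)((431200/11881)w - 4743200/11881) + (0)
Last nonzero remainder: (431200/11881)w - 4743200/11881. Dividing through by 431200/11881 gives the monic gcd w - 11.
Then lcm(f, g) = f·g / gcd(f, g); expanding and making the result monic gives the answer.

w^6 - 3w^5 - 221w^4 + 663w^3 + 12100w^2 - 36300w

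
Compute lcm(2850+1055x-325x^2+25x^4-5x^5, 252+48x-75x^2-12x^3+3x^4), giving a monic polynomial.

Euclidean algorithm in ℚ[x]:
  -5x^5+25x^4-325x^2+1055x+2850 = (-(5/3)x+5/3)(3x^4-12x^3-75x^2+48x+252) + (-105x^3-120x^2+1395x+2430)
  3x^4-12x^3-75x^2+48x+252 = (-(1/35)x+36/245)(-105x^3-120x^2+1395x+2430) + (-(858/49)x^2-(4290/49)x-5148/49)
  -105x^3-120x^2+1395x+2430 = ((1715/286)x-6615/286)(-(858/49)x^2-(4290/49)x-5148/49) + (0)
Last nonzero remainder: -(858/49)x^2-(4290/49)x-5148/49. Dividing through by -858/49 gives the monic gcd x^2+5x+6.
Then lcm(f, g) = f·g / gcd(f, g); expanding and making the result monic gives the answer.

-7980+2176x+2239x^2-796x^3-5x^4+59x^5-14x^6+x^7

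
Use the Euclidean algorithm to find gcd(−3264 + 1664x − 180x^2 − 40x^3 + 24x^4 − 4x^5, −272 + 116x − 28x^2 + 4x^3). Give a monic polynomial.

Euclidean algorithm in ℚ[x]:
  −4x^5 + 24x^4 − 40x^3 − 180x^2 + 1664x − 3264 = (−x^2 − x + 12)(4x^3 − 28x^2 + 116x − 272) + (0)
Last nonzero remainder: 4x^3 − 28x^2 + 116x − 272. Dividing through by 4 gives the monic gcd x^3 − 7x^2 + 29x − 68.

−68 + 29x − 7x^2 + x^3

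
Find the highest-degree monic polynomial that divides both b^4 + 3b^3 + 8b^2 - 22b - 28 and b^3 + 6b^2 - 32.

b - 2

Repeated division with remainder:
  b^4 + 3b^3 + 8b^2 - 22b - 28 = (b - 3)(b^3 + 6b^2 - 32) + (26b^2 + 10b - 124)
  b^3 + 6b^2 - 32 = ((1/26)b + 73/338)(26b^2 + 10b - 124) + ((441/169)b - 882/169)
  26b^2 + 10b - 124 = ((4394/441)b + 10478/441)((441/169)b - 882/169) + (0)
Last nonzero remainder: (441/169)b - 882/169. Dividing through by 441/169 gives the monic gcd b - 2.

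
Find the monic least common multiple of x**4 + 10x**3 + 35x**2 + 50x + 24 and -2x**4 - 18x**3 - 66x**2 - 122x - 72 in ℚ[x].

x**6 + 14x**5 + 84x**4 + 280x**3 + 539x**2 + 546x + 216

By polynomial division,
  x**4 + 10x**3 + 35x**2 + 50x + 24 = (-1/2)(-2x**4 - 18x**3 - 66x**2 - 122x - 72) + (x**3 + 2x**2 - 11x - 12)
  -2x**4 - 18x**3 - 66x**2 - 122x - 72 = (-2x - 14)(x**3 + 2x**2 - 11x - 12) + (-60x**2 - 300x - 240)
  x**3 + 2x**2 - 11x - 12 = (-(1/60)x + 1/20)(-60x**2 - 300x - 240) + (0)
Last nonzero remainder: -60x**2 - 300x - 240. Dividing through by -60 gives the monic gcd x**2 + 5x + 4.
Then lcm(f, g) = f·g / gcd(f, g); expanding and making the result monic gives the answer.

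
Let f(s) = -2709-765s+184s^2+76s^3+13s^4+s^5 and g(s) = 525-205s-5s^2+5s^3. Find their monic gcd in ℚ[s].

Euclidean algorithm in ℚ[s]:
  s^5+13s^4+76s^3+184s^2-765s-2709 = ((1/5)s^2+(14/5)s+131/5)(5s^3-5s^2-205s+525) + (784s^2+3136s-16464)
  5s^3-5s^2-205s+525 = ((5/784)s-25/784)(784s^2+3136s-16464) + (0)
Last nonzero remainder: 784s^2+3136s-16464. Dividing through by 784 gives the monic gcd s^2+4s-21.

-21+4s+s^2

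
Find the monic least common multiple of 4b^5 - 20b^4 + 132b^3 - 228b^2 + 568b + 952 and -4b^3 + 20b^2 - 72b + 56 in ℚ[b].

b^6 - 6b^5 + 38b^4 - 90b^3 + 199b^2 + 96b - 238

By polynomial division,
  4b^5 - 20b^4 + 132b^3 - 228b^2 + 568b + 952 = (-b^2 - 15)(-4b^3 + 20b^2 - 72b + 56) + (128b^2 - 512b + 1792)
  -4b^3 + 20b^2 - 72b + 56 = (-(1/32)b + 1/32)(128b^2 - 512b + 1792) + (0)
Last nonzero remainder: 128b^2 - 512b + 1792. Dividing through by 128 gives the monic gcd b^2 - 4b + 14.
Then lcm(f, g) = f·g / gcd(f, g); expanding and making the result monic gives the answer.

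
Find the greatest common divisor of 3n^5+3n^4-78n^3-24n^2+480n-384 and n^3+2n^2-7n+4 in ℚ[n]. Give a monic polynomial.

n^2+3n-4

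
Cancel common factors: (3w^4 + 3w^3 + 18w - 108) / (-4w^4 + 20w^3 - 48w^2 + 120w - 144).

Apply the Euclidean algorithm:
  3w^4 + 3w^3 + 18w - 108 = (-3/4)(-4w^4 + 20w^3 - 48w^2 + 120w - 144) + (18w^3 - 36w^2 + 108w - 216)
  -4w^4 + 20w^3 - 48w^2 + 120w - 144 = (-(2/9)w + 2/3)(18w^3 - 36w^2 + 108w - 216) + (0)
Last nonzero remainder: 18w^3 - 36w^2 + 108w - 216. Dividing through by 18 gives the monic gcd w^3 - 2w^2 + 6w - 12.
Cancel w^3 - 2w^2 + 6w - 12 from numerator and denominator to get the reduced form.

(-3w - 9)/(4w - 12)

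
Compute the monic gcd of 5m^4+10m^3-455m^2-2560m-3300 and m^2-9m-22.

m^2-9m-22

By polynomial division,
  5m^4+10m^3-455m^2-2560m-3300 = (5m^2+55m+150)(m^2-9m-22) + (0)
The last nonzero remainder m^2-9m-22 is already monic.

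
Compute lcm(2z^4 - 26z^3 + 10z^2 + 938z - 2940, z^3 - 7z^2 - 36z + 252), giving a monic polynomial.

z^5 - 19z^4 + 83z^3 + 439z^2 - 4284z + 8820

Euclidean algorithm in ℚ[z]:
  2z^4 - 26z^3 + 10z^2 + 938z - 2940 = (2z - 12)(z^3 - 7z^2 - 36z + 252) + (-2z^2 + 2z + 84)
  z^3 - 7z^2 - 36z + 252 = (-(1/2)z + 3)(-2z^2 + 2z + 84) + (0)
Last nonzero remainder: -2z^2 + 2z + 84. Dividing through by -2 gives the monic gcd z^2 - z - 42.
Then lcm(f, g) = f·g / gcd(f, g); expanding and making the result monic gives the answer.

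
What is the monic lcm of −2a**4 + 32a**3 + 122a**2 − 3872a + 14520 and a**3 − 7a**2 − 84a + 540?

a**5 − 7a**4 − 205a**3 + 1387a**2 + 10164a − 65340

Euclidean algorithm in ℚ[a]:
  −2a**4 + 32a**3 + 122a**2 − 3872a + 14520 = (−2a + 18)(a**3 − 7a**2 − 84a + 540) + (80a**2 − 1280a + 4800)
  a**3 − 7a**2 − 84a + 540 = ((1/80)a + 9/80)(80a**2 − 1280a + 4800) + (0)
Last nonzero remainder: 80a**2 − 1280a + 4800. Dividing through by 80 gives the monic gcd a**2 − 16a + 60.
Then lcm(f, g) = f·g / gcd(f, g); expanding and making the result monic gives the answer.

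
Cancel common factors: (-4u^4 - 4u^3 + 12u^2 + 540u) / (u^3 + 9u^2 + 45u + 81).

Repeated division with remainder:
  -4u^4 - 4u^3 + 12u^2 + 540u = (-4u + 32)(u^3 + 9u^2 + 45u + 81) + (-96u^2 - 576u - 2592)
  u^3 + 9u^2 + 45u + 81 = (-(1/96)u - 1/32)(-96u^2 - 576u - 2592) + (0)
Last nonzero remainder: -96u^2 - 576u - 2592. Dividing through by -96 gives the monic gcd u^2 + 6u + 27.
Cancel u^2 + 6u + 27 from numerator and denominator to get the reduced form.

(-4u^2 + 20u)/(u + 3)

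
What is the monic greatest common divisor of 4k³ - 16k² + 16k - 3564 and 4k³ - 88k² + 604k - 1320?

k - 11

Euclidean algorithm in ℚ[k]:
  4k³ - 16k² + 16k - 3564 = (4k³ - 88k² + 604k - 1320) + (72k² - 588k - 2244)
  4k³ - 88k² + 604k - 1320 = ((1/18)k - 83/108)(72k² - 588k - 2244) + ((2491/9)k - 27401/9)
  72k² - 588k - 2244 = ((648/2491)k + 1836/2491)((2491/9)k - 27401/9) + (0)
Last nonzero remainder: (2491/9)k - 27401/9. Dividing through by 2491/9 gives the monic gcd k - 11.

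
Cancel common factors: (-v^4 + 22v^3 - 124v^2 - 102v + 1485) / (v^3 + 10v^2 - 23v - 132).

Euclidean algorithm in ℚ[v]:
  -v^4 + 22v^3 - 124v^2 - 102v + 1485 = (-v + 32)(v^3 + 10v^2 - 23v - 132) + (-467v^2 + 502v + 5709)
  v^3 + 10v^2 - 23v - 132 = (-(1/467)v - 5172/218089)(-467v^2 + 502v + 5709) + ((246400/218089)v + 739200/218089)
  -467v^2 + 502v + 5709 = (-(101847563/246400)v + 37729397/22400)((246400/218089)v + 739200/218089) + (0)
Last nonzero remainder: (246400/218089)v + 739200/218089. Dividing through by 246400/218089 gives the monic gcd v + 3.
Cancel v + 3 from numerator and denominator to get the reduced form.

(-v^3 + 25v^2 - 199v + 495)/(v^2 + 7v - 44)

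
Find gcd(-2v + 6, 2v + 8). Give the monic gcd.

1

Apply the Euclidean algorithm:
  -2v + 6 = (-1)(2v + 8) + (14)
  2v + 8 = ((1/7)v + 4/7)(14) + (0)
The last nonzero remainder is the constant 14, so the polynomials are coprime and gcd = 1.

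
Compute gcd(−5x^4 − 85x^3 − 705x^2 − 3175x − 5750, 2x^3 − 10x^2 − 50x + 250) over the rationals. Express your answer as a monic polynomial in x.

Repeated division with remainder:
  −5x^4 − 85x^3 − 705x^2 − 3175x − 5750 = (−(5/2)x − 55)(2x^3 − 10x^2 − 50x + 250) + (−1380x^2 − 5300x + 8000)
  2x^3 − 10x^2 − 50x + 250 = (−(1/690)x + 61/4761)(−1380x^2 − 5300x + 8000) + ((140450/4761)x + 702250/4761)
  −1380x^2 − 5300x + 8000 = (−(657018/14045)x + 152352/2809)((140450/4761)x + 702250/4761) + (0)
Last nonzero remainder: (140450/4761)x + 702250/4761. Dividing through by 140450/4761 gives the monic gcd x + 5.

x + 5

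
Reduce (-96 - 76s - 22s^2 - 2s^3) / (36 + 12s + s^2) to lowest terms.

Euclidean algorithm in ℚ[s]:
  -2s^3 - 22s^2 - 76s - 96 = (-2s + 2)(s^2 + 12s + 36) + (-28s - 168)
  s^2 + 12s + 36 = (-(1/28)s - 3/14)(-28s - 168) + (0)
Last nonzero remainder: -28s - 168. Dividing through by -28 gives the monic gcd s + 6.
Cancel s + 6 from numerator and denominator to get the reduced form.

(-16 - 10s - 2s^2)/(6 + s)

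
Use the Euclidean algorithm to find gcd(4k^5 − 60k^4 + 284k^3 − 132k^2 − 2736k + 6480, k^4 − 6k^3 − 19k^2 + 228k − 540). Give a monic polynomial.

Repeated division with remainder:
  4k^5 − 60k^4 + 284k^3 − 132k^2 − 2736k + 6480 = (4k − 36)(k^4 − 6k^3 − 19k^2 + 228k − 540) + (144k^3 − 1728k^2 + 7632k − 12960)
  k^4 − 6k^3 − 19k^2 + 228k − 540 = ((1/144)k + 1/24)(144k^3 − 1728k^2 + 7632k − 12960) + (0)
Last nonzero remainder: 144k^3 − 1728k^2 + 7632k − 12960. Dividing through by 144 gives the monic gcd k^3 − 12k^2 + 53k − 90.

k^3 − 12k^2 + 53k − 90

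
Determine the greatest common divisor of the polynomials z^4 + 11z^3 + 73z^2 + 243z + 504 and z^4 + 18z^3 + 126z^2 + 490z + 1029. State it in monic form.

z^2 + 4z + 21

Repeated division with remainder:
  z^4 + 11z^3 + 73z^2 + 243z + 504 = (z^4 + 18z^3 + 126z^2 + 490z + 1029) + (-7z^3 - 53z^2 - 247z - 525)
  z^4 + 18z^3 + 126z^2 + 490z + 1029 = (-(1/7)z - 73/49)(-7z^3 - 53z^2 - 247z - 525) + ((576/49)z^2 + (2304/49)z + 1728/7)
  -7z^3 - 53z^2 - 247z - 525 = (-(343/576)z - 1225/576)((576/49)z^2 + (2304/49)z + 1728/7) + (0)
Last nonzero remainder: (576/49)z^2 + (2304/49)z + 1728/7. Dividing through by 576/49 gives the monic gcd z^2 + 4z + 21.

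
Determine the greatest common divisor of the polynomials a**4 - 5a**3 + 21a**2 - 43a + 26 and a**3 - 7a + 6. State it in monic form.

Apply the Euclidean algorithm:
  a**4 - 5a**3 + 21a**2 - 43a + 26 = (a - 5)(a**3 - 7a + 6) + (28a**2 - 84a + 56)
  a**3 - 7a + 6 = ((1/28)a + 3/28)(28a**2 - 84a + 56) + (0)
Last nonzero remainder: 28a**2 - 84a + 56. Dividing through by 28 gives the monic gcd a**2 - 3a + 2.

a**2 - 3a + 2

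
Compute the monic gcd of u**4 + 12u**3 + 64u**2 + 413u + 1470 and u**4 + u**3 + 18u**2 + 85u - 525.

Euclidean algorithm in ℚ[u]:
  u**4 + 12u**3 + 64u**2 + 413u + 1470 = (u**4 + u**3 + 18u**2 + 85u - 525) + (11u**3 + 46u**2 + 328u + 1995)
  u**4 + u**3 + 18u**2 + 85u - 525 = ((1/11)u - 35/121)(11u**3 + 46u**2 + 328u + 1995) + ((180/121)u**2 - (180/121)u + 6300/121)
  11u**3 + 46u**2 + 328u + 1995 = ((1331/180)u + 2299/60)((180/121)u**2 - (180/121)u + 6300/121) + (0)
Last nonzero remainder: (180/121)u**2 - (180/121)u + 6300/121. Dividing through by 180/121 gives the monic gcd u**2 - u + 35.

u**2 - u + 35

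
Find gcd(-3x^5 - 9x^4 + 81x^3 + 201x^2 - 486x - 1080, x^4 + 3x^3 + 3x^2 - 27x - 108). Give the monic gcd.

Apply the Euclidean algorithm:
  -3x^5 - 9x^4 + 81x^3 + 201x^2 - 486x - 1080 = (-3x)(x^4 + 3x^3 + 3x^2 - 27x - 108) + (90x^3 + 120x^2 - 810x - 1080)
  x^4 + 3x^3 + 3x^2 - 27x - 108 = ((1/90)x + 1/54)(90x^3 + 120x^2 - 810x - 1080) + ((88/9)x^2 - 88)
  90x^3 + 120x^2 - 810x - 1080 = ((405/44)x + 135/11)((88/9)x^2 - 88) + (0)
Last nonzero remainder: (88/9)x^2 - 88. Dividing through by 88/9 gives the monic gcd x^2 - 9.

x^2 - 9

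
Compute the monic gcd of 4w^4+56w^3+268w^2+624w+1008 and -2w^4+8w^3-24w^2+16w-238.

w^2+2w+7

Apply the Euclidean algorithm:
  4w^4+56w^3+268w^2+624w+1008 = (-2)(-2w^4+8w^3-24w^2+16w-238) + (72w^3+220w^2+656w+532)
  -2w^4+8w^3-24w^2+16w-238 = (-(1/36)w+127/648)(72w^3+220w^2+656w+532) + (-(7921/162)w^2-(7921/81)w-55447/162)
  72w^3+220w^2+656w+532 = (-(11664/7921)w-12312/7921)(-(7921/162)w^2-(7921/81)w-55447/162) + (0)
Last nonzero remainder: -(7921/162)w^2-(7921/81)w-55447/162. Dividing through by -7921/162 gives the monic gcd w^2+2w+7.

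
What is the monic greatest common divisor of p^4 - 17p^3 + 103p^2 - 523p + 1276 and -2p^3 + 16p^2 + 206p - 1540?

p - 11

Euclidean algorithm in ℚ[p]:
  p^4 - 17p^3 + 103p^2 - 523p + 1276 = (-(1/2)p + 9/2)(-2p^3 + 16p^2 + 206p - 1540) + (134p^2 - 2220p + 8206)
  -2p^3 + 16p^2 + 206p - 1540 = (-(1/67)p - 574/4489)(134p^2 - 2220p + 8206) + ((200256/4489)p - 2202816/4489)
  134p^2 - 2220p + 8206 = ((300763/100128)p - 1674397/100128)((200256/4489)p - 2202816/4489) + (0)
Last nonzero remainder: (200256/4489)p - 2202816/4489. Dividing through by 200256/4489 gives the monic gcd p - 11.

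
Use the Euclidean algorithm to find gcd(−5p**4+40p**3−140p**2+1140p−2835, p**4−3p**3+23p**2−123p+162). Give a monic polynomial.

p**3−p**2+21p−81

Repeated division with remainder:
  −5p**4+40p**3−140p**2+1140p−2835 = (−5)(p**4−3p**3+23p**2−123p+162) + (25p**3−25p**2+525p−2025)
  p**4−3p**3+23p**2−123p+162 = ((1/25)p−2/25)(25p**3−25p**2+525p−2025) + (0)
Last nonzero remainder: 25p**3−25p**2+525p−2025. Dividing through by 25 gives the monic gcd p**3−p**2+21p−81.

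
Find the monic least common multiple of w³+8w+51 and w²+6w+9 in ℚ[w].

w⁴+3w³+8w²+75w+153

Repeated division with remainder:
  w³+8w+51 = (w-6)(w²+6w+9) + (35w+105)
  w²+6w+9 = ((1/35)w+3/35)(35w+105) + (0)
Last nonzero remainder: 35w+105. Dividing through by 35 gives the monic gcd w+3.
Then lcm(f, g) = f·g / gcd(f, g); expanding and making the result monic gives the answer.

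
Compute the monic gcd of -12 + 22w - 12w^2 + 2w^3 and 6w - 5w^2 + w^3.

Repeated division with remainder:
  2w^3 - 12w^2 + 22w - 12 = (2)(w^3 - 5w^2 + 6w) + (-2w^2 + 10w - 12)
  w^3 - 5w^2 + 6w = (-(1/2)w)(-2w^2 + 10w - 12) + (0)
Last nonzero remainder: -2w^2 + 10w - 12. Dividing through by -2 gives the monic gcd w^2 - 5w + 6.

6 - 5w + w^2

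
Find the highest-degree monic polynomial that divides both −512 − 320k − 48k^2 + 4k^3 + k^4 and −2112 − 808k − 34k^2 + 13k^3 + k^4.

−32 − 4k + k^2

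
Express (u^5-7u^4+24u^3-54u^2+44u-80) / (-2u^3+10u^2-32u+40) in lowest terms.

(-u^3+4u^2-2u+8)/(2u-4)

By polynomial division,
  u^5-7u^4+24u^3-54u^2+44u-80 = (-(1/2)u^2+u+1)(-2u^3+10u^2-32u+40) + (-12u^2+36u-120)
  -2u^3+10u^2-32u+40 = ((1/6)u-1/3)(-12u^2+36u-120) + (0)
Last nonzero remainder: -12u^2+36u-120. Dividing through by -12 gives the monic gcd u^2-3u+10.
Cancel u^2-3u+10 from numerator and denominator to get the reduced form.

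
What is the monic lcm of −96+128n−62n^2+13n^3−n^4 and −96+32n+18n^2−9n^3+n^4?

192−160n−4n^2+36n^3−11n^4+n^5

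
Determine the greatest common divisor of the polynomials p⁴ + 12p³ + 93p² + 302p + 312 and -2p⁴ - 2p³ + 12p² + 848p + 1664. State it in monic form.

Repeated division with remainder:
  p⁴ + 12p³ + 93p² + 302p + 312 = (-1/2)(-2p⁴ - 2p³ + 12p² + 848p + 1664) + (11p³ + 99p² + 726p + 1144)
  -2p⁴ - 2p³ + 12p² + 848p + 1664 = (-(2/11)p + 16/11)(11p³ + 99p² + 726p + 1144) + (0)
Last nonzero remainder: 11p³ + 99p² + 726p + 1144. Dividing through by 11 gives the monic gcd p³ + 9p² + 66p + 104.

p³ + 9p² + 66p + 104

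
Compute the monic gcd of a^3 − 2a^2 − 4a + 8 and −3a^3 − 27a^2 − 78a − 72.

a + 2

Euclidean algorithm in ℚ[a]:
  a^3 − 2a^2 − 4a + 8 = (−1/3)(−3a^3 − 27a^2 − 78a − 72) + (−11a^2 − 30a − 16)
  −3a^3 − 27a^2 − 78a − 72 = ((3/11)a + 207/121)(−11a^2 − 30a − 16) + (−(2700/121)a − 5400/121)
  −11a^2 − 30a − 16 = ((1331/2700)a + 242/675)(−(2700/121)a − 5400/121) + (0)
Last nonzero remainder: −(2700/121)a − 5400/121. Dividing through by −2700/121 gives the monic gcd a + 2.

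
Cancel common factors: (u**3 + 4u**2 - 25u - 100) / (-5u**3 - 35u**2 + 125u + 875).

Euclidean algorithm in ℚ[u]:
  u**3 + 4u**2 - 25u - 100 = (-1/5)(-5u**3 - 35u**2 + 125u + 875) + (-3u**2 + 75)
  -5u**3 - 35u**2 + 125u + 875 = ((5/3)u + 35/3)(-3u**2 + 75) + (0)
Last nonzero remainder: -3u**2 + 75. Dividing through by -3 gives the monic gcd u**2 - 25.
Cancel u**2 - 25 from numerator and denominator to get the reduced form.

(-u - 4)/(5u + 35)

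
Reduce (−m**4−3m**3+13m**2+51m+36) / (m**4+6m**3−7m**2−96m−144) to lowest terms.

By polynomial division,
  −m**4−3m**3+13m**2+51m+36 = (−1)(m**4+6m**3−7m**2−96m−144) + (3m**3+6m**2−45m−108)
  m**4+6m**3−7m**2−96m−144 = ((1/3)m+4/3)(3m**3+6m**2−45m−108) + (0)
Last nonzero remainder: 3m**3+6m**2−45m−108. Dividing through by 3 gives the monic gcd m**3+2m**2−15m−36.
Cancel m**3+2m**2−15m−36 from numerator and denominator to get the reduced form.

(−m−1)/(m+4)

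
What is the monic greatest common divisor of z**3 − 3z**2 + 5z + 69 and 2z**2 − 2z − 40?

By polynomial division,
  z**3 − 3z**2 + 5z + 69 = ((1/2)z − 1)(2z**2 − 2z − 40) + (23z + 29)
  2z**2 − 2z − 40 = ((2/23)z − 104/529)(23z + 29) + (−18144/529)
  23z + 29 = (−(12167/18144)z − 15341/18144)(−18144/529) + (0)
The last nonzero remainder is the constant −18144/529, so the polynomials are coprime and gcd = 1.

1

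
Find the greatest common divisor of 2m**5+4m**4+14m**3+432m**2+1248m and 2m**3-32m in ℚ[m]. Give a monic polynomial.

Repeated division with remainder:
  2m**5+4m**4+14m**3+432m**2+1248m = (m**2+2m+23)(2m**3-32m) + (496m**2+1984m)
  2m**3-32m = ((1/248)m-1/62)(496m**2+1984m) + (0)
Last nonzero remainder: 496m**2+1984m. Dividing through by 496 gives the monic gcd m**2+4m.

m**2+4m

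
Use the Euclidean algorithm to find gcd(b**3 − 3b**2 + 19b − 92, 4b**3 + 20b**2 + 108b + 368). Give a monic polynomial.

Euclidean algorithm in ℚ[b]:
  b**3 − 3b**2 + 19b − 92 = (1/4)(4b**3 + 20b**2 + 108b + 368) + (−8b**2 − 8b − 184)
  4b**3 + 20b**2 + 108b + 368 = (−(1/2)b − 2)(−8b**2 − 8b − 184) + (0)
Last nonzero remainder: −8b**2 − 8b − 184. Dividing through by −8 gives the monic gcd b**2 + b + 23.

b**2 + b + 23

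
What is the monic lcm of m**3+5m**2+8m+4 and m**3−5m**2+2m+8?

m**5−m**4−14m**3−4m**2+40m+32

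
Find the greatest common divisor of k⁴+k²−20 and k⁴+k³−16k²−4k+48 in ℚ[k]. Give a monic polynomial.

Euclidean algorithm in ℚ[k]:
  k⁴+k²−20 = (k⁴+k³−16k²−4k+48) + (−k³+17k²+4k−68)
  k⁴+k³−16k²−4k+48 = (−k−18)(−k³+17k²+4k−68) + (294k²−1176)
  −k³+17k²+4k−68 = (−(1/294)k+17/294)(294k²−1176) + (0)
Last nonzero remainder: 294k²−1176. Dividing through by 294 gives the monic gcd k²−4.

k²−4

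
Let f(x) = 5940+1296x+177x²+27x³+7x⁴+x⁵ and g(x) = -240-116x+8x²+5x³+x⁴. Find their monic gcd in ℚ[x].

Repeated division with remainder:
  x⁵+7x⁴+27x³+177x²+1296x+5940 = (x+2)(x⁴+5x³+8x²-116x-240) + (9x³+277x²+1768x+6420)
  x⁴+5x³+8x²-116x-240 = ((1/9)x-232/81)(9x³+277x²+1768x+6420) + ((49000/81)x²+(343000/81)x+490000/27)
  9x³+277x²+1768x+6420 = ((729/49000)x+8667/24500)((49000/81)x²+(343000/81)x+490000/27) + (0)
Last nonzero remainder: (49000/81)x²+(343000/81)x+490000/27. Dividing through by 49000/81 gives the monic gcd x²+7x+30.

30+7x+x²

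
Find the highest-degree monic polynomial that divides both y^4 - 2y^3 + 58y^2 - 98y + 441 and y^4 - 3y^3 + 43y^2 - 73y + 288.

y^2 - 2y + 9

Apply the Euclidean algorithm:
  y^4 - 2y^3 + 58y^2 - 98y + 441 = (y^4 - 3y^3 + 43y^2 - 73y + 288) + (y^3 + 15y^2 - 25y + 153)
  y^4 - 3y^3 + 43y^2 - 73y + 288 = (y - 18)(y^3 + 15y^2 - 25y + 153) + (338y^2 - 676y + 3042)
  y^3 + 15y^2 - 25y + 153 = ((1/338)y + 17/338)(338y^2 - 676y + 3042) + (0)
Last nonzero remainder: 338y^2 - 676y + 3042. Dividing through by 338 gives the monic gcd y^2 - 2y + 9.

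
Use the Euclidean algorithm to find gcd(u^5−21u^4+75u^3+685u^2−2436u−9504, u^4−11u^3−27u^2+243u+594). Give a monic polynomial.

u^2−8u−33

Euclidean algorithm in ℚ[u]:
  u^5−21u^4+75u^3+685u^2−2436u−9504 = (u−10)(u^4−11u^3−27u^2+243u+594) + (−8u^3+172u^2−600u−3564)
  u^4−11u^3−27u^2+243u+594 = (−(1/8)u−21/16)(−8u^3+172u^2−600u−3564) + ((495/4)u^2−990u−16335/4)
  −8u^3+172u^2−600u−3564 = (−(32/495)u+48/55)((495/4)u^2−990u−16335/4) + (0)
Last nonzero remainder: (495/4)u^2−990u−16335/4. Dividing through by 495/4 gives the monic gcd u^2−8u−33.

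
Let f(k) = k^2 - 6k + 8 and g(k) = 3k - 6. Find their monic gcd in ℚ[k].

k - 2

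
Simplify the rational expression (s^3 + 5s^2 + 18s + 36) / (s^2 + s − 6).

By polynomial division,
  s^3 + 5s^2 + 18s + 36 = (s + 4)(s^2 + s − 6) + (20s + 60)
  s^2 + s − 6 = ((1/20)s − 1/10)(20s + 60) + (0)
Last nonzero remainder: 20s + 60. Dividing through by 20 gives the monic gcd s + 3.
Cancel s + 3 from numerator and denominator to get the reduced form.

(s^2 + 2s + 12)/(s − 2)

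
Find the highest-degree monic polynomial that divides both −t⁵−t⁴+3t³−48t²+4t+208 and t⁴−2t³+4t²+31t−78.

Apply the Euclidean algorithm:
  −t⁵−t⁴+3t³−48t²+4t+208 = (−t−3)(t⁴−2t³+4t²+31t−78) + (t³−5t²+19t−26)
  t⁴−2t³+4t²+31t−78 = (t+3)(t³−5t²+19t−26) + (0)
The last nonzero remainder t³−5t²+19t−26 is already monic.

t³−5t²+19t−26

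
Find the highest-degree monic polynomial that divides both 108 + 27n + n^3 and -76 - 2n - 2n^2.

1

Apply the Euclidean algorithm:
  n^3 + 27n + 108 = (-(1/2)n + 1/2)(-2n^2 - 2n - 76) + (-10n + 146)
  -2n^2 - 2n - 76 = ((1/5)n + 78/25)(-10n + 146) + (-13288/25)
  -10n + 146 = ((125/6644)n - 1825/6644)(-13288/25) + (0)
The last nonzero remainder is the constant -13288/25, so the polynomials are coprime and gcd = 1.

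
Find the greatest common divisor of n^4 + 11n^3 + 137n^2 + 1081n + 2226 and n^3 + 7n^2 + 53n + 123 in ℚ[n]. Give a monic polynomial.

Euclidean algorithm in ℚ[n]:
  n^4 + 11n^3 + 137n^2 + 1081n + 2226 = (n + 4)(n^3 + 7n^2 + 53n + 123) + (56n^2 + 746n + 1734)
  n^3 + 7n^2 + 53n + 123 = ((1/56)n - 177/1568)(56n^2 + 746n + 1734) + ((83297/784)n + 249891/784)
  56n^2 + 746n + 1734 = ((43904/83297)n + 453152/83297)((83297/784)n + 249891/784) + (0)
Last nonzero remainder: (83297/784)n + 249891/784. Dividing through by 83297/784 gives the monic gcd n + 3.

n + 3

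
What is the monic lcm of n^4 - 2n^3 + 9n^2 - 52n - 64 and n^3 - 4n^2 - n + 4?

Repeated division with remainder:
  n^4 - 2n^3 + 9n^2 - 52n - 64 = (n + 2)(n^3 - 4n^2 - n + 4) + (18n^2 - 54n - 72)
  n^3 - 4n^2 - n + 4 = ((1/18)n - 1/18)(18n^2 - 54n - 72) + (0)
Last nonzero remainder: 18n^2 - 54n - 72. Dividing through by 18 gives the monic gcd n^2 - 3n - 4.
Then lcm(f, g) = f·g / gcd(f, g); expanding and making the result monic gives the answer.

n^5 - 3n^4 + 11n^3 - 61n^2 - 12n + 64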